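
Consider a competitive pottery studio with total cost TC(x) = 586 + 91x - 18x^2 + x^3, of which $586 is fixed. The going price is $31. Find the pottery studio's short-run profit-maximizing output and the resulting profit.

Profit = -$386 at x = 10

AVC = 91 - 18x + x^2; min AVC = $10 at x = 9. Since P = $31 ≥ min AVC, the firm produces.
MC = 91 - 36x + 3x^2. Setting P = MC and taking the root on the rising branch gives x* = 10.
TR = 31·10 = 310. TC = 586 + 110 = 696. Profit = 310 − 696 = -$386.
Shutting down would mean losing the fixed cost of $586, so operating at a loss of $386 is better by $200.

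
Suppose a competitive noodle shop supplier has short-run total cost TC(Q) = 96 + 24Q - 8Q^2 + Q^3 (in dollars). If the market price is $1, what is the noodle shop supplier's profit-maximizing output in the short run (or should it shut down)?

Shut down

Strip out fixed cost: VC = 24Q - 8Q^2 + Q^3. Then AVC = 24 - 8Q + Q^2 and MC = 24 - 16Q + 3Q^2.
The AVC parabola has its vertex at Q = 8/2 = 4, where AVC = 24 - 8·4 + 4^2 = $8.
With P < min AVC ($1 < $8), every unit sold adds to the loss.
The firm minimizes its loss by shutting down and losing only its fixed cost of $96.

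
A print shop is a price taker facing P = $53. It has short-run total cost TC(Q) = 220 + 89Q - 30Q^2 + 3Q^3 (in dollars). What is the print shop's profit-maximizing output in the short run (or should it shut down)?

Variable cost is VC = 89Q - 30Q^2 + 3Q^3, so AVC = VC/Q = 89 - 30Q + 3Q^2 and MC = dTC/dQ = 89 - 60Q + 9Q^2.
AVC hits its minimum where MC = AVC, at Q = 5, giving min AVC = 89 - 30·5 + 3·5^2 = $14.
Since P = $53 ≥ min AVC = $14, price covers variable cost and the firm should produce.
Set P = MC: 53 = 89 - 60Q + 9Q^2 → 36 - 60Q + 9Q^2 = 0. The roots are Q = 2/3 and Q = 6; the profit-maximizing output is on the rising part of MC, so Q* = 6.
Check: AVC at Q = 6 is $17 ≤ P, so revenue covers variable cost.
Profit = P·Q − TC = 53·6 − 322 = -$4, a loss, but smaller than the $220 fixed cost the firm would lose by shutting down.

Produce at Q = 6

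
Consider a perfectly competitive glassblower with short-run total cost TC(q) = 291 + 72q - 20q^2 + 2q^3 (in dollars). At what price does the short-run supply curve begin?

$22 per unit

The firm shuts down when price falls below the minimum of average variable cost. AVC = VC/q = 72 - 20q + 2q^2.
dAVC/dq = -20 + 4q = 0 gives q = 5. min AVC = 72 - 20·5 + 2·5^2 = 22.
The firm shuts down for any P below $22.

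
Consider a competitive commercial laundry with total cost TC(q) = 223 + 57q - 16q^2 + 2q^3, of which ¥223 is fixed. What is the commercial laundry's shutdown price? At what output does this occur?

¥25 per unit, at q = 4

The shutdown price is the minimum of AVC. VC = 57q - 16q^2 + 2q^3, so AVC = 57 - 16q + 2q^2.
dAVC/dq = -16 + 4q = 0 gives q = 4. min AVC = 57 - 16·4 + 2·4^2 = 25.
The firm shuts down for any P below ¥25.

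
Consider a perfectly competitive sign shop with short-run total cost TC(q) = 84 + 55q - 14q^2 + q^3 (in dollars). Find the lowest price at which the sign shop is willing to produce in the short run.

The shutdown price is the minimum of AVC. VC = 55q - 14q^2 + q^3, so AVC = 55 - 14q + q^2.
dAVC/dq = -14 + 2q = 0 gives q = 7. min AVC = 55 - 14·7 + 7^2 = 6.
So the shutdown price is $6.

$6 per unit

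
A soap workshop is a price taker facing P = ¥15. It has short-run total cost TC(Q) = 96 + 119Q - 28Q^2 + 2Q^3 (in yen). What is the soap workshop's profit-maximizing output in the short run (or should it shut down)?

Shut down

From TC, MC = TC'(Q) = 119 - 56Q + 6Q^2 and AVC = VC/Q = 119 - 28Q + 2Q^2.
AVC is minimized where dAVC/dQ = -28 + 4Q = 0, at Q = 7; min AVC = 119 - 28·7 + 2·7^2 = ¥21.
Since P = ¥15 < min AVC = ¥21, price fails to cover variable cost at any output.
Shutting down limits the loss to fixed cost, ¥96.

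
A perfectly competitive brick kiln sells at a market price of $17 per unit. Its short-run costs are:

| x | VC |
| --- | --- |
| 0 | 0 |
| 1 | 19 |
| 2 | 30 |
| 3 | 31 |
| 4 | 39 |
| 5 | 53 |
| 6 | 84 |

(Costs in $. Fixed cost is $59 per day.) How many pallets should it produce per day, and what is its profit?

x = 5; profit = -$27

Tabulate TR − TC: x=0: -59; x=1: -61; x=2: -55; x=3: -39; x=4: -30; x=5: -27; x=6: -41.
Profit is maximized at x = 5. AVC there is 53/5 = $10.60 ≤ P, so producing beats shutting down (which would give -$59).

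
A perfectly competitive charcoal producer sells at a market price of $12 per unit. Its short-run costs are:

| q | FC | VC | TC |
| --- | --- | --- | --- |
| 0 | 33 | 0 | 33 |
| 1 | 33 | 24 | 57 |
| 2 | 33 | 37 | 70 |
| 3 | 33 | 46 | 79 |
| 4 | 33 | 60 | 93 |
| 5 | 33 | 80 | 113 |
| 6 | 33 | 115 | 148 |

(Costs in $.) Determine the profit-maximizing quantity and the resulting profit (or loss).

q = 0 (shut down); profit = -$33

Compute π = P·q − TC at each output: q=0: -33; q=1: -45; q=2: -46; q=3: -43; q=4: -45; q=5: -53; q=6: -76.
Profit is highest at q = 0. Equivalently, the lowest AVC in the table is 60/4 ≈ $15 at q = 4, and P = $12 falls below it — price never covers variable cost, so the firm shuts down and loses only its fixed cost.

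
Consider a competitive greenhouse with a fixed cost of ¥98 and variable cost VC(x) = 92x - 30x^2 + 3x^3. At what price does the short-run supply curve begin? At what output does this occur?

¥17 per unit, at x = 5

Short-run supply begins at min AVC. From VC = 92x - 30x^2 + 3x^3, AVC = 92 - 30x + 3x^2.
At the minimum of AVC, MC = AVC. MC = 92 - 60x + 9x^2; setting MC = AVC gives 6x^2 - 30x = 0, so x = 5. min AVC = 17.
The firm shuts down for any P below ¥17.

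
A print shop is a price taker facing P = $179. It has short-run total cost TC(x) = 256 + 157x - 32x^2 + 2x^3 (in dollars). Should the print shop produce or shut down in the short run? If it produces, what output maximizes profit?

Variable cost is VC = 157x - 32x^2 + 2x^3, so AVC = VC/x = 157 - 32x + 2x^2 and MC = dTC/dx = 157 - 64x + 6x^2.
AVC hits its minimum where MC = AVC, at x = 8, giving min AVC = 157 - 32·8 + 2·8^2 = $29.
P = $179 exceeds min AVC = $29, so the firm stays open.
Set P = MC: 179 = 157 - 64x + 6x^2 → -22 - 64x + 6x^2 = 0. The roots are x = -1/3 and x = 11; the profit-maximizing output is on the rising part of MC, so x* = 11.
Check: AVC at x = 11 is $47 ≤ P, so revenue covers variable cost.
Profit = P·x − TC = 179·11 − 773 = $1196.

Produce at x = 11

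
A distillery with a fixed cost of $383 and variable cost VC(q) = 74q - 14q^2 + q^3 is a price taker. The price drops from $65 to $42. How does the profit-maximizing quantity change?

Output falls from 9 to 8

MC = 74 - 28q + 3q^2; the shutdown threshold is min AVC = $25 (at q = 7).
At P = $65 ≥ min AVC, set P = MC on the rising branch: q = 9.
At P = $42 ≥ min AVC, set P = MC: q = 8. The firm stays open but cuts output.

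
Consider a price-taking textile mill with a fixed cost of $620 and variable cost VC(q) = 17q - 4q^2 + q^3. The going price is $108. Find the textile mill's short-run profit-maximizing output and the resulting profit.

Profit = -$130 at q = 7

AVC = 17 - 4q + q^2 has its minimum $13 at q = 2; price $108 clears that bar, so the firm operates.
With MC = 17 - 8q + 3q^2, P = MC on the upward-sloping part at q* = 7.
TR = 108·7 = 756. TC = 620 + 266 = 886. Profit = 756 − 886 = -$130.
By producing, the firm covers all variable cost plus $490 of fixed cost; shutting down would lose the full $620.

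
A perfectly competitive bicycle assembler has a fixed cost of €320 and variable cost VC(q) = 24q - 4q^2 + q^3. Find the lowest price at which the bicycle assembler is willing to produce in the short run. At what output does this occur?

The shutdown price is the minimum of AVC. VC = 24q - 4q^2 + q^3, so AVC = 24 - 4q + q^2.
dAVC/dq = -4 + 2q = 0 gives q = 2. min AVC = 24 - 4·2 + 2^2 = 20.
For P < €20 the firm produces nothing.

€20 per unit, at q = 2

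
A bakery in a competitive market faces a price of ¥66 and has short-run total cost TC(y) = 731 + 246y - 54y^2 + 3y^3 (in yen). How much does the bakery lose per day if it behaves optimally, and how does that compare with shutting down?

Profit = -¥131 at y = 10

AVC = 246 - 54y + 3y^2; min AVC = ¥3 at y = 9. Since P = ¥66 ≥ min AVC, the firm produces.
MC = 246 - 108y + 9y^2. Setting P = MC and taking the root on the rising branch gives y* = 10.
TR = 66·10 = 660. TC = 731 + 60 = 791. Profit = 660 − 791 = -¥131.
By producing, the firm covers all variable cost plus ¥600 of fixed cost; shutting down would lose the full ¥731.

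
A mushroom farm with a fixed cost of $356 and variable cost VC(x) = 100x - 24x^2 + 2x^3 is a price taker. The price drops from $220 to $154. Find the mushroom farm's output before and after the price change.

Output falls from 10 to 9

MC = 100 - 48x + 6x^2; the shutdown threshold is min AVC = $28 (at x = 6).
With P = $220 above the shutdown price, P = MC gives x = 10.
At P = $154 ≥ min AVC, set P = MC: x = 9. The firm stays open but cuts output.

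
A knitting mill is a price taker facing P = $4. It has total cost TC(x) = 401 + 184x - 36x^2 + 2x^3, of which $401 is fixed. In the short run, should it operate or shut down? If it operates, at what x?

Shut down

Variable cost is VC = 184x - 36x^2 + 2x^3, so AVC = VC/x = 184 - 36x + 2x^2 and MC = dTC/dx = 184 - 72x + 6x^2.
AVC hits its minimum where MC = AVC, at x = 9, giving min AVC = 184 - 36·9 + 2·9^2 = $22.
Since P = $4 < min AVC = $22, price fails to cover variable cost at any output.
Best response: produce nothing and absorb the $401 fixed cost.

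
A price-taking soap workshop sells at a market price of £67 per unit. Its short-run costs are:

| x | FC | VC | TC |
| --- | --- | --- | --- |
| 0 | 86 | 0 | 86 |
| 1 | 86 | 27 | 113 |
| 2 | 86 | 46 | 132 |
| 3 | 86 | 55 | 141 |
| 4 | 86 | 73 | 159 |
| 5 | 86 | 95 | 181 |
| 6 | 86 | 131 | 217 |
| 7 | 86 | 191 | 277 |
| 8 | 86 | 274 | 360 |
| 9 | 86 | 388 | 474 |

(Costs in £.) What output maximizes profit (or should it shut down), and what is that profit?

x = 7; profit = £192

Profit at each row (π = 67x − TC): x=0: -86; x=1: -46; x=2: 2; x=3: 60; x=4: 109; x=5: 154; x=6: 185; x=7: 192; x=8: 176; x=9: 129.
Profit is maximized at x = 7. AVC there is 191/7 = £27.29 ≤ P, so producing beats shutting down (which would give -£86).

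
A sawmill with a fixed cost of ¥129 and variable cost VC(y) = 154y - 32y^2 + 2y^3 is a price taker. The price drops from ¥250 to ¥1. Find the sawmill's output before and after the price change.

Output falls from 12 to 0 (the firm shuts down)

MC = 154 - 64y + 6y^2; the shutdown threshold is min AVC = ¥26 (at y = 8).
With P = ¥250 above the shutdown price, P = MC gives y = 12.
At P = ¥1 < min AVC = ¥26, price no longer covers variable cost at any output, so the firm shuts down: y = 0.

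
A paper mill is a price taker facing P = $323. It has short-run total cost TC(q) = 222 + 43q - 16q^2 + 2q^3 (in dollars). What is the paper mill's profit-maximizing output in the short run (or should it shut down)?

Variable cost is VC = 43q - 16q^2 + 2q^3, so AVC = VC/q = 43 - 16q + 2q^2 and MC = dTC/dq = 43 - 32q + 6q^2.
AVC is minimized where dAVC/dq = -16 + 4q = 0, at q = 4; min AVC = 43 - 16·4 + 2·4^2 = $11.
Because $323 ≥ $11, revenue can cover variable cost; the firm operates.
Set P = MC: 323 = 43 - 32q + 6q^2 → -280 - 32q + 6q^2 = 0. The roots are q = -14/3 and q = 10; the profit-maximizing output is on the rising part of MC, so q* = 10.
Check: AVC at q = 10 is $83 ≤ P, so revenue covers variable cost.
Profit = P·q − TC = 323·10 − 1052 = $2178.

Produce at q = 10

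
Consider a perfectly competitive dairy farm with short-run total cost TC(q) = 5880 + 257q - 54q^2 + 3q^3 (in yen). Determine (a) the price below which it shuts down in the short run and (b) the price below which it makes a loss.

AVC = 257 - 54q + 3q^2; minimized at q = 9, giving min AVC = ¥14. That is the shutdown price.
ATC = 5880/q + 257 - 54q + 3q^2. Setting dATC/dq = −5880/q^2 − 54 + 6q = 0 gives q = 14 (since 6·14^3 − 54·14^2 = 5880).
min ATC = 5880/14 + 257 − 54·14 + 3·14^2 = ¥509. That is the break-even price.
For ¥14 ≤ P < ¥509 the firm produces at a loss; below ¥14 it shuts down.

Shutdown price = ¥14; break-even price = ¥509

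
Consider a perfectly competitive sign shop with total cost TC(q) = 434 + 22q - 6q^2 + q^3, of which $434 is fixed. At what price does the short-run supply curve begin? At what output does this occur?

Short-run supply begins at min AVC. From VC = 22q - 6q^2 + q^3, AVC = 22 - 6q + q^2.
dAVC/dq = -6 + 2q = 0 gives q = 3. min AVC = 22 - 6·3 + 3^2 = 13.
The firm shuts down for any P below $13.

$13 per unit, at q = 3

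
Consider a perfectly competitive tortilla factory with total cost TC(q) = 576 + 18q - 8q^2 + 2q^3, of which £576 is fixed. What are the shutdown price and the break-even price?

Shutdown price = min AVC. AVC = 18 - 8q + 2q^2, with vertex at q = 2 and minimum £10.
ATC = 576/q + 18 - 8q + 2q^2. Setting dATC/dq = −576/q^2 − 8 + 4q = 0 gives q = 6 (since 4·6^3 − 8·6^2 = 576).
min ATC = 576/6 + 18 − 8·6 + 2·6^2 = £138. That is the break-even price.
For £10 ≤ P < £138 the firm produces at a loss; below £10 it shuts down.

Shutdown price = £10; break-even price = £138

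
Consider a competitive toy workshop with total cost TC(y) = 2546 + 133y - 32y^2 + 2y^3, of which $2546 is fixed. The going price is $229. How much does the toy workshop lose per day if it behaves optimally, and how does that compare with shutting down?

AVC = 133 - 32y + 2y^2; min AVC = $5 at y = 8. Since P = $229 ≥ min AVC, the firm produces.
With MC = 133 - 64y + 6y^2, P = MC on the upward-sloping part at y* = 12.
TR = 229·12 = 2748. TC = 2546 + 444 = 2990. Profit = 2748 − 2990 = -$242.
Shutting down would mean losing the fixed cost of $2546, so operating at a loss of $242 is better by $2304.

Profit = -$242 at y = 12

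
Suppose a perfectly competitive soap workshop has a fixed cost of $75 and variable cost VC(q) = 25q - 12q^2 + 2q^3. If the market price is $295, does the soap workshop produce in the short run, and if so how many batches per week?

Produce at q = 9

Variable cost is VC = 25q - 12q^2 + 2q^3, so AVC = VC/q = 25 - 12q + 2q^2 and MC = dTC/dq = 25 - 24q + 6q^2.
AVC is minimized where dAVC/dq = -12 + 4q = 0, at q = 3; min AVC = 25 - 12·3 + 2·3^2 = $7.
Since P = $295 ≥ min AVC = $7, price covers variable cost and the firm should produce.
Set P = MC: 295 = 25 - 24q + 6q^2 → -270 - 24q + 6q^2 = 0. The roots are q = -5 and q = 9; the profit-maximizing output is on the rising part of MC, so q* = 9.
Check: AVC at q = 9 is $79 ≤ P, so revenue covers variable cost.
Profit = P·q − TC = 295·9 − 786 = $1869.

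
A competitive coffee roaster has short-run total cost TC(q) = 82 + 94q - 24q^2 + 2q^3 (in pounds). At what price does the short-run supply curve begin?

The shutdown price is the minimum of AVC. VC = 94q - 24q^2 + 2q^3, so AVC = 94 - 24q + 2q^2.
At the minimum of AVC, MC = AVC. MC = 94 - 48q + 6q^2; setting MC = AVC gives 4q^2 - 24q = 0, so q = 6. min AVC = 22.
The firm shuts down for any P below £22.

£22 per unit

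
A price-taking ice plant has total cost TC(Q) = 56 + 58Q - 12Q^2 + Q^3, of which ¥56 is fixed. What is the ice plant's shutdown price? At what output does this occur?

Short-run supply begins at min AVC. From VC = 58Q - 12Q^2 + Q^3, AVC = 58 - 12Q + Q^2.
dAVC/dQ = -12 + 2Q = 0 gives Q = 6. min AVC = 58 - 12·6 + 6^2 = 22.
The firm shuts down for any P below ¥22.

¥22 per unit, at Q = 6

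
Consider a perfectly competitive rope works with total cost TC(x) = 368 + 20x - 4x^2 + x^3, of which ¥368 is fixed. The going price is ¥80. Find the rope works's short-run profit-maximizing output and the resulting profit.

Profit = -¥80 at x = 6

AVC = 20 - 4x + x^2 has its minimum ¥16 at x = 2; price ¥80 clears that bar, so the firm operates.
With MC = 20 - 8x + 3x^2, P = MC on the upward-sloping part at x* = 6.
TR = 80·6 = 480. TC = 368 + 192 = 560. Profit = 480 − 560 = -¥80.
Shutting down would mean losing the fixed cost of ¥368, so operating at a loss of ¥80 is better by ¥288.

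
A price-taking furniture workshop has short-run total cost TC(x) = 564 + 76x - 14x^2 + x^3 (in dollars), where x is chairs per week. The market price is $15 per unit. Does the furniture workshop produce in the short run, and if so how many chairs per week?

Shut down

Strip out fixed cost: VC = 76x - 14x^2 + x^3. Then AVC = 76 - 14x + x^2 and MC = 76 - 28x + 3x^2.
AVC is minimized where dAVC/dx = -14 + 2x = 0, at x = 7; min AVC = 76 - 14·7 + 7^2 = $27.
Since P = $15 < min AVC = $27, price fails to cover variable cost at any output.
Shutting down limits the loss to fixed cost, $564.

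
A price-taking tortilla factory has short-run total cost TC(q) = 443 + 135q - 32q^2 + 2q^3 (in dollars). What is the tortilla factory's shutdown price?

$7 per unit

The shutdown price is the minimum of AVC. VC = 135q - 32q^2 + 2q^3, so AVC = 135 - 32q + 2q^2.
dAVC/dq = -32 + 4q = 0 gives q = 8. min AVC = 135 - 32·8 + 2·8^2 = 7.
So the shutdown price is $7.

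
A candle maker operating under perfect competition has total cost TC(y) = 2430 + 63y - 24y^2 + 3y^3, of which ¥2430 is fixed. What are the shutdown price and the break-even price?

Shutdown price = min AVC. AVC = 63 - 24y + 3y^2, with vertex at y = 4 and minimum ¥15.
ATC = 2430/y + 63 - 24y + 3y^2. Setting dATC/dy = −2430/y^2 − 24 + 6y = 0 gives y = 9 (since 6·9^3 − 24·9^2 = 2430).
min ATC = 2430/9 + 63 − 24·9 + 3·9^2 = ¥360. That is the break-even price.
Between these two prices the firm operates at a loss; above ¥360 it earns a profit.

Shutdown price = ¥15; break-even price = ¥360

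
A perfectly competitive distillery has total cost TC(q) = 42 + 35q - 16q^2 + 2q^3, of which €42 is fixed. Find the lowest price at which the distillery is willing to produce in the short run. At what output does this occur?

The firm shuts down when price falls below the minimum of average variable cost. AVC = VC/q = 35 - 16q + 2q^2.
At the minimum of AVC, MC = AVC. MC = 35 - 32q + 6q^2; setting MC = AVC gives 4q^2 - 16q = 0, so q = 4. min AVC = 3.
For P < €3 the firm produces nothing.

€3 per unit, at q = 4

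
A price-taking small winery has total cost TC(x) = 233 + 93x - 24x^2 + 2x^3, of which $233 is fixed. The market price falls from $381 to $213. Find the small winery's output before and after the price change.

AVC = 93 - 24x + 2x^2, minimized at x = 6 where min AVC = $21. MC = 93 - 48x + 6x^2.
With P = $381 above the shutdown price, P = MC gives x = 12.
At P = $213 ≥ min AVC, set P = MC: x = 10. The firm stays open but cuts output.

Output falls from 12 to 10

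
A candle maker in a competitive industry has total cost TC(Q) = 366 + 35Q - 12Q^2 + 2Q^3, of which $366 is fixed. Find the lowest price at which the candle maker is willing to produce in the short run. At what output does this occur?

The firm shuts down when price falls below the minimum of average variable cost. AVC = VC/Q = 35 - 12Q + 2Q^2.
At the minimum of AVC, MC = AVC. MC = 35 - 24Q + 6Q^2; setting MC = AVC gives 4Q^2 - 12Q = 0, so Q = 3. min AVC = 17.
So the shutdown price is $17.

$17 per unit, at Q = 3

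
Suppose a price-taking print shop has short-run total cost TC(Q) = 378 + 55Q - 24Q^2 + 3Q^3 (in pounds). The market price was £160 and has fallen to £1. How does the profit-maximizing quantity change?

MC = 55 - 48Q + 9Q^2; the shutdown threshold is min AVC = £7 (at Q = 4).
With P = £160 above the shutdown price, P = MC gives Q = 7.
At P = £1 < min AVC = £7, price no longer covers variable cost at any output, so the firm shuts down: Q = 0.

Output falls from 7 to 0 (the firm shuts down)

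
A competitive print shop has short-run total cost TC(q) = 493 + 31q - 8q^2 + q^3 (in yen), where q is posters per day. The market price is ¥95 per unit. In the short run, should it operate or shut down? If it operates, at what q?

Produce at q = 8

Strip out fixed cost: VC = 31q - 8q^2 + q^3. Then AVC = 31 - 8q + q^2 and MC = 31 - 16q + 3q^2.
AVC is minimized where dAVC/dq = -8 + 2q = 0, at q = 4; min AVC = 31 - 8·4 + 4^2 = ¥15.
Since P = ¥95 ≥ min AVC = ¥15, price covers variable cost and the firm should produce.
Set P = MC: 95 = 31 - 16q + 3q^2 → -64 - 16q + 3q^2 = 0. The roots are q = -8/3 and q = 8; the profit-maximizing output is on the rising part of MC, so q* = 8.
Check: AVC at q = 8 is ¥31 ≤ P, so revenue covers variable cost.
Profit = P·q − TC = 95·8 − 741 = ¥19.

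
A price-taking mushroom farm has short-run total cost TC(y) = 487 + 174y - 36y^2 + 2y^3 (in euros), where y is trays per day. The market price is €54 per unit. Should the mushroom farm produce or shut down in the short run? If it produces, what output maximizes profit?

From TC, MC = TC'(y) = 174 - 72y + 6y^2 and AVC = VC/y = 174 - 36y + 2y^2.
AVC is minimized where dAVC/dy = -36 + 4y = 0, at y = 9; min AVC = 174 - 36·9 + 2·9^2 = €12.
Since P = €54 ≥ min AVC = €12, price covers variable cost and the firm should produce.
Set P = MC: 54 = 174 - 72y + 6y^2 → 120 - 72y + 6y^2 = 0. The roots are y = 2 and y = 10; the profit-maximizing output is on the rising part of MC, so y* = 10.
Check: AVC at y = 10 is €14 ≤ P, so revenue covers variable cost.
Profit = P·y − TC = 54·10 − 627 = -€87, a loss, but smaller than the €487 fixed cost the firm would lose by shutting down.

Produce at y = 10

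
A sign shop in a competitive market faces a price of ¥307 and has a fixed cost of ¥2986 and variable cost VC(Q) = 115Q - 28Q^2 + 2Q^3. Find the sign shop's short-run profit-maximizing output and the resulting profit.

AVC = 115 - 28Q + 2Q^2; min AVC = ¥17 at Q = 7. Since P = ¥307 ≥ min AVC, the firm produces.
MC = 115 - 56Q + 6Q^2. Setting P = MC and taking the root on the rising branch gives Q* = 12.
TR = 307·12 = 3684. TC = 2986 + 804 = 3790. Profit = 3684 − 3790 = -¥106.
By producing, the firm covers all variable cost plus ¥2880 of fixed cost; shutting down would lose the full ¥2986.

Profit = -¥106 at Q = 12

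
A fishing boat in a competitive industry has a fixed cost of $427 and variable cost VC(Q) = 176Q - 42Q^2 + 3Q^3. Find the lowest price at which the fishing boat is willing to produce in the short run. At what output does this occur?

$29 per unit, at Q = 7

Short-run supply begins at min AVC. From VC = 176Q - 42Q^2 + 3Q^3, AVC = 176 - 42Q + 3Q^2.
At the minimum of AVC, MC = AVC. MC = 176 - 84Q + 9Q^2; setting MC = AVC gives 6Q^2 - 42Q = 0, so Q = 7. min AVC = 29.
The firm shuts down for any P below $29.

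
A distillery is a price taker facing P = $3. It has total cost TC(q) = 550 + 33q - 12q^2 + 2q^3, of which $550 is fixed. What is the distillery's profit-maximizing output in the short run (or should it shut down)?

Variable cost is VC = 33q - 12q^2 + 2q^3, so AVC = VC/q = 33 - 12q + 2q^2 and MC = dTC/dq = 33 - 24q + 6q^2.
AVC is minimized where dAVC/dq = -12 + 4q = 0, at q = 3; min AVC = 33 - 12·3 + 2·3^2 = $15.
P = $3 lies below min AVC = $15; no output level covers variable cost.
Shutting down limits the loss to fixed cost, $550.

Shut down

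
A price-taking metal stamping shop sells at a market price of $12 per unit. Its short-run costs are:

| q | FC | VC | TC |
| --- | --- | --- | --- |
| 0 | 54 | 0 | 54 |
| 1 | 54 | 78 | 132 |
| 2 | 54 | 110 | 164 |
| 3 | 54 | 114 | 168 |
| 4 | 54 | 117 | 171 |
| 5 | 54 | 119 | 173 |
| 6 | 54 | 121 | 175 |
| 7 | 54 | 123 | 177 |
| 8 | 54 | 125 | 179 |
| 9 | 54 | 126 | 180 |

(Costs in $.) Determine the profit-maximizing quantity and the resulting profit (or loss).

q = 0 (shut down); profit = -$54

Compute π = P·q − TC at each output: q=0: -54; q=1: -120; q=2: -140; q=3: -132; q=4: -123; q=5: -113; q=6: -103; q=7: -93; q=8: -83; q=9: -72.
Profit is highest at q = 0. Equivalently, the lowest AVC in the table is 126/9 ≈ $14 at q = 9, and P = $12 falls below it — price never covers variable cost, so the firm shuts down and loses only its fixed cost.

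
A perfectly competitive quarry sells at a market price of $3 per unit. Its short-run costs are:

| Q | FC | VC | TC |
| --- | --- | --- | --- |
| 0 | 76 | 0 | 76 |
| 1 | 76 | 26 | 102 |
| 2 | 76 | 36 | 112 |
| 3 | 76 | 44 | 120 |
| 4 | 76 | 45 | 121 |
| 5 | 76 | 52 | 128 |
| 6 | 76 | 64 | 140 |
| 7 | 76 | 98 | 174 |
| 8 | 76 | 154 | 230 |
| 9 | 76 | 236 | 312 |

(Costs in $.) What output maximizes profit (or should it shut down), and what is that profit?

Profit at each row (π = 3Q − TC): Q=0: -76; Q=1: -99; Q=2: -106; Q=3: -111; Q=4: -109; Q=5: -113; Q=6: -122; Q=7: -153; Q=8: -206; Q=9: -285.
Profit is highest at Q = 0. Equivalently, the lowest AVC in the table is 52/5 ≈ $10.40 at Q = 5, and P = $3 falls below it — price never covers variable cost, so the firm shuts down and loses only its fixed cost.

Q = 0 (shut down); profit = -$76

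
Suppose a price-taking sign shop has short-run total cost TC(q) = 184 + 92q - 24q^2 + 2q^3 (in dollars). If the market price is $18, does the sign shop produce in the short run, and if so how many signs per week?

Shut down

Strip out fixed cost: VC = 92q - 24q^2 + 2q^3. Then AVC = 92 - 24q + 2q^2 and MC = 92 - 48q + 6q^2.
AVC is minimized where dAVC/dq = -24 + 4q = 0, at q = 6; min AVC = 92 - 24·6 + 2·6^2 = $20.
With P < min AVC ($18 < $20), every unit sold adds to the loss.
Shutting down limits the loss to fixed cost, $184.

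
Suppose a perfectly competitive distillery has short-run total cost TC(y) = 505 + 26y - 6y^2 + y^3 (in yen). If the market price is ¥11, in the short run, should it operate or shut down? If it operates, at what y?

From TC, MC = TC'(y) = 26 - 12y + 3y^2 and AVC = VC/y = 26 - 6y + y^2.
The AVC parabola has its vertex at y = 6/2 = 3, where AVC = 26 - 6·3 + 3^2 = ¥17.
Since P = ¥11 < min AVC = ¥17, price fails to cover variable cost at any output.
Shutting down limits the loss to fixed cost, ¥505.

Shut down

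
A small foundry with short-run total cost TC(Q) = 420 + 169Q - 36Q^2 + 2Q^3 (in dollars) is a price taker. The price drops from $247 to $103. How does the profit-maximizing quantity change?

MC = 169 - 72Q + 6Q^2; the shutdown threshold is min AVC = $7 (at Q = 9).
At P = $247 ≥ min AVC, set P = MC on the rising branch: Q = 13.
At P = $103 ≥ min AVC, set P = MC: Q = 11. The firm stays open but cuts output.

Output falls from 13 to 11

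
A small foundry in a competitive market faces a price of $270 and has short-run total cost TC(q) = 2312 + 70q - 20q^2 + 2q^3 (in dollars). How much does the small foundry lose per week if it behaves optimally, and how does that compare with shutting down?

AVC = 70 - 20q + 2q^2 has its minimum $20 at q = 5; price $270 clears that bar, so the firm operates.
MC = 70 - 40q + 6q^2. Setting P = MC and taking the root on the rising branch gives q* = 10.
TR = 270·10 = 2700. TC = 2312 + 700 = 3012. Profit = 2700 − 3012 = -$312.
That loss of $312 beats the $2312 the firm would lose by shutting down; producing recovers $2000 of fixed cost.

Profit = -$312 at q = 10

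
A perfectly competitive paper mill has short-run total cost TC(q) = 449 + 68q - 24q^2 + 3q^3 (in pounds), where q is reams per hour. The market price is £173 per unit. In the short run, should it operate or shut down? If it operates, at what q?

Produce at q = 7

From TC, MC = TC'(q) = 68 - 48q + 9q^2 and AVC = VC/q = 68 - 24q + 3q^2.
The AVC parabola has its vertex at q = 24/6 = 4, where AVC = 68 - 24·4 + 3·4^2 = £20.
Because £173 ≥ £20, revenue can cover variable cost; the firm operates.
P = MC gives -105 - 48q + 9q^2 = 0, with roots -5/3 and 7. Take the larger (rising MC): q* = 7.
Check: AVC at q = 7 is £47 ≤ P, so revenue covers variable cost.
Profit = P·q − TC = 173·7 − 778 = £433.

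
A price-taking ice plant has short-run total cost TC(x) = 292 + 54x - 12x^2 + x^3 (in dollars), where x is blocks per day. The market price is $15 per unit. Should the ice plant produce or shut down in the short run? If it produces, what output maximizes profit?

Shut down

Variable cost is VC = 54x - 12x^2 + x^3, so AVC = VC/x = 54 - 12x + x^2 and MC = dTC/dx = 54 - 24x + 3x^2.
The AVC parabola has its vertex at x = 12/2 = 6, where AVC = 54 - 12·6 + 6^2 = $18.
P = $15 lies below min AVC = $18; no output level covers variable cost.
Shutting down limits the loss to fixed cost, $292.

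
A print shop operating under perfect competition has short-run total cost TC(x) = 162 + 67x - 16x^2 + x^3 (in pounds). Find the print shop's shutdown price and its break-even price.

AVC = 67 - 16x + x^2; minimized at x = 8, giving min AVC = £3. That is the shutdown price.
ATC = 162/x + 67 - 16x + x^2. Setting dATC/dx = −162/x^2 − 16 + 2x = 0 gives x = 9 (since 2·9^3 − 16·9^2 = 162).
min ATC = 162/9 + 67 − 16·9 + 9^2 = £22. That is the break-even price.
For £3 ≤ P < £22 the firm produces at a loss; below £3 it shuts down.

Shutdown price = £3; break-even price = £22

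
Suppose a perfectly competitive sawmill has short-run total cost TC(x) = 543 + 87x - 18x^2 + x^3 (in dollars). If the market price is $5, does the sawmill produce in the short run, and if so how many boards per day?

Variable cost is VC = 87x - 18x^2 + x^3, so AVC = VC/x = 87 - 18x + x^2 and MC = dTC/dx = 87 - 36x + 3x^2.
The AVC parabola has its vertex at x = 18/2 = 9, where AVC = 87 - 18·9 + 9^2 = $6.
With P < min AVC ($5 < $6), every unit sold adds to the loss.
Shutting down limits the loss to fixed cost, $543.

Shut down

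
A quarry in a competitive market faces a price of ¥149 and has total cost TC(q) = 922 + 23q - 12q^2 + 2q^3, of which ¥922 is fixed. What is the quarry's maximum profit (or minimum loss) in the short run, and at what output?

Profit = -¥138 at q = 7

AVC = 23 - 12q + 2q^2; min AVC = ¥5 at q = 3. Since P = ¥149 ≥ min AVC, the firm produces.
With MC = 23 - 24q + 6q^2, P = MC on the upward-sloping part at q* = 7.
TR = 149·7 = 1043. TC = 922 + 259 = 1181. Profit = 1043 − 1181 = -¥138.
By producing, the firm covers all variable cost plus ¥784 of fixed cost; shutting down would lose the full ¥922.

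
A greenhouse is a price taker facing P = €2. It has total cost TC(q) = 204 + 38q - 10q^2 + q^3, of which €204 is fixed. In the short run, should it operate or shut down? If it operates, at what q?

Strip out fixed cost: VC = 38q - 10q^2 + q^3. Then AVC = 38 - 10q + q^2 and MC = 38 - 20q + 3q^2.
AVC is minimized where dAVC/dq = -10 + 2q = 0, at q = 5; min AVC = 38 - 10·5 + 5^2 = €13.
Since P = €2 < min AVC = €13, price fails to cover variable cost at any output.
Shutting down limits the loss to fixed cost, €204.

Shut down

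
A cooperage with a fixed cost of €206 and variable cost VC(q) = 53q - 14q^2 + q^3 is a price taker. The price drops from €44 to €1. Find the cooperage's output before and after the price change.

Output falls from 9 to 0 (the firm shuts down)

MC = 53 - 28q + 3q^2; the shutdown threshold is min AVC = €4 (at q = 7).
At P = €44 ≥ min AVC, set P = MC on the rising branch: q = 9.
At P = €1 < min AVC = €4, price no longer covers variable cost at any output, so the firm shuts down: q = 0.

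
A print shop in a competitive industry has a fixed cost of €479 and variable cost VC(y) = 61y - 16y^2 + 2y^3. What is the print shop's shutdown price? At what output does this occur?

The shutdown price is the minimum of AVC. VC = 61y - 16y^2 + 2y^3, so AVC = 61 - 16y + 2y^2.
At the minimum of AVC, MC = AVC. MC = 61 - 32y + 6y^2; setting MC = AVC gives 4y^2 - 16y = 0, so y = 4. min AVC = 29.
The firm shuts down for any P below €29.

€29 per unit, at y = 4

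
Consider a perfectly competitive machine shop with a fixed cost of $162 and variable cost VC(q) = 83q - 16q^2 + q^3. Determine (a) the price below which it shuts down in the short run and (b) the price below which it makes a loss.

Shutdown price = min AVC. AVC = 83 - 16q + q^2, with vertex at q = 8 and minimum $19.
ATC = 162/q + 83 - 16q + q^2. Setting dATC/dq = −162/q^2 − 16 + 2q = 0 gives q = 9 (since 2·9^3 − 16·9^2 = 162).
min ATC = 162/9 + 83 − 16·9 + 9^2 = $38. That is the break-even price.
Between these two prices the firm operates at a loss; above $38 it earns a profit.

Shutdown price = $19; break-even price = $38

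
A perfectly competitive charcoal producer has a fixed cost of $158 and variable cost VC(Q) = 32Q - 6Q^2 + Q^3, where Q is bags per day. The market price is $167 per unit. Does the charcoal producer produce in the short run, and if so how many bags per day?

From TC, MC = TC'(Q) = 32 - 12Q + 3Q^2 and AVC = VC/Q = 32 - 6Q + Q^2.
The AVC parabola has its vertex at Q = 6/2 = 3, where AVC = 32 - 6·3 + 3^2 = $23.
Since P = $167 ≥ min AVC = $23, price covers variable cost and the firm should produce.
Set P = MC: 167 = 32 - 12Q + 3Q^2 → -135 - 12Q + 3Q^2 = 0. The roots are Q = -5 and Q = 9; the profit-maximizing output is on the rising part of MC, so Q* = 9.
Check: AVC at Q = 9 is $59 ≤ P, so revenue covers variable cost.
Profit = P·Q − TC = 167·9 − 689 = $814.

Produce at Q = 9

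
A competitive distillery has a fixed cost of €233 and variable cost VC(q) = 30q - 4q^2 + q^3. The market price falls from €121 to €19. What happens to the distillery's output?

AVC = 30 - 4q + q^2, minimized at q = 2 where min AVC = €26. MC = 30 - 8q + 3q^2.
At P = €121 ≥ min AVC, set P = MC on the rising branch: q = 7.
At P = €19 < min AVC = €26, price no longer covers variable cost at any output, so the firm shuts down: q = 0.

Output falls from 7 to 0 (the firm shuts down)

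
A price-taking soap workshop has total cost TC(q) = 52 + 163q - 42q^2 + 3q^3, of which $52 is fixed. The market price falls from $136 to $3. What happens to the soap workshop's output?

AVC = 163 - 42q + 3q^2, minimized at q = 7 where min AVC = $16. MC = 163 - 84q + 9q^2.
With P = $136 above the shutdown price, P = MC gives q = 9.
At P = $3 < min AVC = $16, price no longer covers variable cost at any output, so the firm shuts down: q = 0.

Output falls from 9 to 0 (the firm shuts down)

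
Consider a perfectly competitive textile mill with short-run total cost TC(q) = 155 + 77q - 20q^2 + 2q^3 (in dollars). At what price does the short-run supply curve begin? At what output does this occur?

$27 per unit, at q = 5

The firm shuts down when price falls below the minimum of average variable cost. AVC = VC/q = 77 - 20q + 2q^2.
dAVC/dq = -20 + 4q = 0 gives q = 5. min AVC = 77 - 20·5 + 2·5^2 = 27.
The firm shuts down for any P below $27.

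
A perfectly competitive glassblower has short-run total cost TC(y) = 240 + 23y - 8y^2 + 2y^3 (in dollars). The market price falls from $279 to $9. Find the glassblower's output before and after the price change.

Output falls from 8 to 0 (the firm shuts down)

AVC = 23 - 8y + 2y^2, minimized at y = 2 where min AVC = $15. MC = 23 - 16y + 6y^2.
At P = $279 ≥ min AVC, set P = MC on the rising branch: y = 8.
At P = $9 < min AVC = $15, price no longer covers variable cost at any output, so the firm shuts down: y = 0.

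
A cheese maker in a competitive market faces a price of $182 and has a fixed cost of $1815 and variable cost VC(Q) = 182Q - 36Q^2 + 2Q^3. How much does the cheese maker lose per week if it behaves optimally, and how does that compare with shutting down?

AVC = 182 - 36Q + 2Q^2 has its minimum $20 at Q = 9; price $182 clears that bar, so the firm operates.
With MC = 182 - 72Q + 6Q^2, P = MC on the upward-sloping part at Q* = 12.
TR = 182·12 = 2184. TC = 1815 + 456 = 2271. Profit = 2184 − 2271 = -$87.
Shutting down would mean losing the fixed cost of $1815, so operating at a loss of $87 is better by $1728.

Profit = -$87 at Q = 12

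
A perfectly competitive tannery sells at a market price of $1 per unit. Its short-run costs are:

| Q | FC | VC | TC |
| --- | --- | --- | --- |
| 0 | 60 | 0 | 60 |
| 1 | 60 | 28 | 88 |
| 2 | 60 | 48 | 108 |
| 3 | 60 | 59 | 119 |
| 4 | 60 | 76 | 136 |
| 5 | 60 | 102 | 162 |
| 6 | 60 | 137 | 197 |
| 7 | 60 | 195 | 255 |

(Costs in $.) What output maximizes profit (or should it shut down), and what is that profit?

Compute π = P·Q − TC at each output: Q=0: -60; Q=1: -87; Q=2: -106; Q=3: -116; Q=4: -132; Q=5: -157; Q=6: -191; Q=7: -248.
Profit is highest at Q = 0. Equivalently, the lowest AVC in the table is 76/4 ≈ $19 at Q = 4, and P = $1 falls below it — price never covers variable cost, so the firm shuts down and loses only its fixed cost.

Q = 0 (shut down); profit = -$60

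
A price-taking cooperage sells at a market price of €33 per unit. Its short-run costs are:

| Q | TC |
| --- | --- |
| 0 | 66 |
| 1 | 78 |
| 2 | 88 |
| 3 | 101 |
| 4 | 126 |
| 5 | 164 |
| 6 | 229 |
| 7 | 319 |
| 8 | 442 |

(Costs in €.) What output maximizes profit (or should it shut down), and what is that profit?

Tabulate TR − TC: Q=0: -66; Q=1: -45; Q=2: -22; Q=3: -2; Q=4: 6; Q=5: 1; Q=6: -31; Q=7: -88; Q=8: -178.
Profit is maximized at Q = 4. AVC there is 60/4 = €15 ≤ P, so producing beats shutting down (which would give -€66).

Q = 4; profit = €6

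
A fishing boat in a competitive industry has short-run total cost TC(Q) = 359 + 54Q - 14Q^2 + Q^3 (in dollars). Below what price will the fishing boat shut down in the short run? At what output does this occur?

$5 per unit, at Q = 7

The firm shuts down when price falls below the minimum of average variable cost. AVC = VC/Q = 54 - 14Q + Q^2.
dAVC/dQ = -14 + 2Q = 0 gives Q = 7. min AVC = 54 - 14·7 + 7^2 = 5.
So the shutdown price is $5.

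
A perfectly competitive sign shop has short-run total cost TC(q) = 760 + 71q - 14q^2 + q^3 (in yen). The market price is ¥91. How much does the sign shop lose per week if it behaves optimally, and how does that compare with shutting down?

AVC = 71 - 14q + q^2; min AVC = ¥22 at q = 7. Since P = ¥91 ≥ min AVC, the firm produces.
With MC = 71 - 28q + 3q^2, P = MC on the upward-sloping part at q* = 10.
TR = 91·10 = 910. TC = 760 + 310 = 1070. Profit = 910 − 1070 = -¥160.
That loss of ¥160 beats the ¥760 the firm would lose by shutting down; producing recovers ¥600 of fixed cost.

Profit = -¥160 at q = 10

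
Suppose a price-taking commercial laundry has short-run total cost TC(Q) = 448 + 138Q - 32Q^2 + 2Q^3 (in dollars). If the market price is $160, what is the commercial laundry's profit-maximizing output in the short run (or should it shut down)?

From TC, MC = TC'(Q) = 138 - 64Q + 6Q^2 and AVC = VC/Q = 138 - 32Q + 2Q^2.
The AVC parabola has its vertex at Q = 32/4 = 8, where AVC = 138 - 32·8 + 2·8^2 = $10.
Because $160 ≥ $10, revenue can cover variable cost; the firm operates.
P = MC gives -22 - 64Q + 6Q^2 = 0, with roots -1/3 and 11. Take the larger (rising MC): Q* = 11.
Check: AVC at Q = 11 is $28 ≤ P, so revenue covers variable cost.
Profit = P·Q − TC = 160·11 − 756 = $1004.

Produce at Q = 11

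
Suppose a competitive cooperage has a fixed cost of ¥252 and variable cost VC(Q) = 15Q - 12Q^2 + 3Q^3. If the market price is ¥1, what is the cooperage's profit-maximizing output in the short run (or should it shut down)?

Shut down

Strip out fixed cost: VC = 15Q - 12Q^2 + 3Q^3. Then AVC = 15 - 12Q + 3Q^2 and MC = 15 - 24Q + 9Q^2.
The AVC parabola has its vertex at Q = 12/6 = 2, where AVC = 15 - 12·2 + 3·2^2 = ¥3.
Since P = ¥1 < min AVC = ¥3, price fails to cover variable cost at any output.
Shutting down limits the loss to fixed cost, ¥252.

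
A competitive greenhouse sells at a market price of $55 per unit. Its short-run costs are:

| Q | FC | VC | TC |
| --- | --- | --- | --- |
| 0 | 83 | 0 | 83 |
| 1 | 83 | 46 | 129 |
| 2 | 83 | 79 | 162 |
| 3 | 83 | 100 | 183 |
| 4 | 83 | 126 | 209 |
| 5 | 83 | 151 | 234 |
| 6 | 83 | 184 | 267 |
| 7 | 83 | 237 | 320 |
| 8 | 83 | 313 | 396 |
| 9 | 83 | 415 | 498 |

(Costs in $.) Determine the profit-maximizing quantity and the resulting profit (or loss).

Profit at each row (π = 55Q − TC): Q=0: -83; Q=1: -74; Q=2: -52; Q=3: -18; Q=4: 11; Q=5: 41; Q=6: 63; Q=7: 65; Q=8: 44; Q=9: -3.
Profit is maximized at Q = 7. AVC there is 237/7 = $33.86 ≤ P, so producing beats shutting down (which would give -$83).

Q = 7; profit = $65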